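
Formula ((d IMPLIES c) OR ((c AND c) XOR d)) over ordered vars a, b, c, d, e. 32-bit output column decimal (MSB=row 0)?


Formula: ((d IMPLIES c) OR ((c AND c) XOR d)) over a, b, c, d, e (32 rows)
Evaluate each row (bits = a,b,c,d,e, MSB first):
  row 0 [00000]: ((0 IMPLIES 0) OR ((0 AND 0) XOR 0)) -> 1
  row 1 [00001]: ((0 IMPLIES 0) OR ((0 AND 0) XOR 0)) -> 1
  row 2 [00010]: ((1 IMPLIES 0) OR ((0 AND 0) XOR 1)) -> 1
  row 3 [00011]: ((1 IMPLIES 0) OR ((0 AND 0) XOR 1)) -> 1
  row 4 [00100]: ((0 IMPLIES 1) OR ((1 AND 1) XOR 0)) -> 1
  row 5 [00101]: ((0 IMPLIES 1) OR ((1 AND 1) XOR 0)) -> 1
  row 6 [00110]: ((1 IMPLIES 1) OR ((1 AND 1) XOR 1)) -> 1
  row 7 [00111]: ((1 IMPLIES 1) OR ((1 AND 1) XOR 1)) -> 1
  row 8 [01000]: ((0 IMPLIES 0) OR ((0 AND 0) XOR 0)) -> 1
  row 9 [01001]: ((0 IMPLIES 0) OR ((0 AND 0) XOR 0)) -> 1
  row 10 [01010]: ((1 IMPLIES 0) OR ((0 AND 0) XOR 1)) -> 1
  row 11 [01011]: ((1 IMPLIES 0) OR ((0 AND 0) XOR 1)) -> 1
  row 12 [01100]: ((0 IMPLIES 1) OR ((1 AND 1) XOR 0)) -> 1
  row 13 [01101]: ((0 IMPLIES 1) OR ((1 AND 1) XOR 0)) -> 1
  row 14 [01110]: ((1 IMPLIES 1) OR ((1 AND 1) XOR 1)) -> 1
  row 15 [01111]: ((1 IMPLIES 1) OR ((1 AND 1) XOR 1)) -> 1
  row 16 [10000]: ((0 IMPLIES 0) OR ((0 AND 0) XOR 0)) -> 1
  row 17 [10001]: ((0 IMPLIES 0) OR ((0 AND 0) XOR 0)) -> 1
  row 18 [10010]: ((1 IMPLIES 0) OR ((0 AND 0) XOR 1)) -> 1
  row 19 [10011]: ((1 IMPLIES 0) OR ((0 AND 0) XOR 1)) -> 1
  row 20 [10100]: ((0 IMPLIES 1) OR ((1 AND 1) XOR 0)) -> 1
  row 21 [10101]: ((0 IMPLIES 1) OR ((1 AND 1) XOR 0)) -> 1
  row 22 [10110]: ((1 IMPLIES 1) OR ((1 AND 1) XOR 1)) -> 1
  row 23 [10111]: ((1 IMPLIES 1) OR ((1 AND 1) XOR 1)) -> 1
  row 24 [11000]: ((0 IMPLIES 0) OR ((0 AND 0) XOR 0)) -> 1
  row 25 [11001]: ((0 IMPLIES 0) OR ((0 AND 0) XOR 0)) -> 1
  row 26 [11010]: ((1 IMPLIES 0) OR ((0 AND 0) XOR 1)) -> 1
  row 27 [11011]: ((1 IMPLIES 0) OR ((0 AND 0) XOR 1)) -> 1
  row 28 [11100]: ((0 IMPLIES 1) OR ((1 AND 1) XOR 0)) -> 1
  row 29 [11101]: ((0 IMPLIES 1) OR ((1 AND 1) XOR 0)) -> 1
  row 30 [11110]: ((1 IMPLIES 1) OR ((1 AND 1) XOR 1)) -> 1
  row 31 [11111]: ((1 IMPLIES 1) OR ((1 AND 1) XOR 1)) -> 1
Full result column, 4 rows per line (a,b,c fixed per line; d,e runs 00..11 left to right):
  rows 0-3 [a,b,c=000]: 1111  = hex F
  rows 4-7 [a,b,c=001]: 1111  = hex F
  rows 8-11 [a,b,c=010]: 1111  = hex F
  rows 12-15 [a,b,c=011]: 1111  = hex F
  rows 16-19 [a,b,c=100]: 1111  = hex F
  rows 20-23 [a,b,c=101]: 1111  = hex F
  rows 24-27 [a,b,c=110]: 1111  = hex F
  rows 28-31 [a,b,c=111]: 1111  = hex F
Output column (row 0 .. row 31) = 11111111111111111111111111111111
Output column grouped in 4s = 1111 1111 1111 1111 1111 1111 1111 1111 = 0xFFFFFFFF
Convert to decimal digit by digit (value = value*16 + digit):
  F -> 15
  15*16 + 15 (F) = 255
  255*16 + 15 (F) = 4095
  4095*16 + 15 (F) = 65535
  65535*16 + 15 (F) = 1048575
  1048575*16 + 15 (F) = 16777215
  16777215*16 + 15 (F) = 268435455
  268435455*16 + 15 (F) = 4294967295
Decimal = 4294967295

4294967295


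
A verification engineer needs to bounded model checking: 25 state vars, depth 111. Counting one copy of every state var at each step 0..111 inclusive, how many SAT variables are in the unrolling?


BMC unrolls to depth k, creating one copy of each state var for steps 0..k.
Step count = 111 + 1 = 112 (steps 0 through 111)
Vars per step = 25
Total = 25 * 112 = 2800

2800


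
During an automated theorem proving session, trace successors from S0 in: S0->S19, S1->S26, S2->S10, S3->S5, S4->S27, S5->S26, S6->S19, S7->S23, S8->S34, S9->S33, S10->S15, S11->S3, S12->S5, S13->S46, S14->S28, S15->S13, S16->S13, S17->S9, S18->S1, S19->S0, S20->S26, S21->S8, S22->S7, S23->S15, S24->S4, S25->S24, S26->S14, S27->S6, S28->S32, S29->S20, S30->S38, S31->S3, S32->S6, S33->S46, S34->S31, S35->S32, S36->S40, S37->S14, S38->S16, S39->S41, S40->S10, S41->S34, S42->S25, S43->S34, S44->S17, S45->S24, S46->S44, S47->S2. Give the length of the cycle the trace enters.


Trace from S0 until a state repeats:
  S0 -> S19 -> S0
S0 first seen at step 0, revisited at step 2.
Cycle length = 2 - 0 = 2

2


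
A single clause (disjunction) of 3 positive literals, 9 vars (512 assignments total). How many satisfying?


Step 1: Total=2^9=512
Step 2: Unsat when all 3 false: 2^6=64
Step 3: Sat=512-64=448

448


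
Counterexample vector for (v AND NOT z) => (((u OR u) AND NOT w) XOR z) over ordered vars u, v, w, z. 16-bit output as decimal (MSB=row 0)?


F1 = (v AND NOT z)
F2 = (((u OR u) AND NOT w) XOR z)
Counterexample to F1=>F2 is where F1=1 and F2=0.
Evaluate each row (bits = u,v,w,z, MSB first):
  row 0 [0000]: F1=0 F2=0 -> F1&~F2 -> 0
  row 1 [0001]: F1=0 F2=1 -> F1&~F2 -> 0
  row 2 [0010]: F1=0 F2=0 -> F1&~F2 -> 0
  row 3 [0011]: F1=0 F2=1 -> F1&~F2 -> 0
  row 4 [0100]: F1=1 F2=0 -> F1&~F2 -> 1
  row 5 [0101]: F1=0 F2=1 -> F1&~F2 -> 0
  row 6 [0110]: F1=1 F2=0 -> F1&~F2 -> 1
  row 7 [0111]: F1=0 F2=1 -> F1&~F2 -> 0
  row 8 [1000]: F1=0 F2=1 -> F1&~F2 -> 0
  row 9 [1001]: F1=0 F2=0 -> F1&~F2 -> 0
  row 10 [1010]: F1=0 F2=0 -> F1&~F2 -> 0
  row 11 [1011]: F1=0 F2=1 -> F1&~F2 -> 0
  row 12 [1100]: F1=1 F2=1 -> F1&~F2 -> 0
  row 13 [1101]: F1=0 F2=0 -> F1&~F2 -> 0
  row 14 [1110]: F1=1 F2=0 -> F1&~F2 -> 1
  row 15 [1111]: F1=0 F2=1 -> F1&~F2 -> 0
Full result column, 4 rows per line (u,v fixed per line; w,z runs 00..11 left to right):
  rows 0-3 [u,v=00]: 0000  = hex 0
  rows 4-7 [u,v=01]: 1010  = hex A
  rows 8-11 [u,v=10]: 0000  = hex 0
  rows 12-15 [u,v=11]: 0010  = hex 2
Counterexample vector (row 0 .. row 15) = 0000101000000010
Output column grouped in 4s = 0000 1010 0000 0010 = 0x0A02
Convert to decimal digit by digit (value = value*16 + digit):
  0 -> 0
  0*16 + 10 (A) = 10
  10*16 + 0 = 160
  160*16 + 2 = 2562
Decimal = 2562

2562


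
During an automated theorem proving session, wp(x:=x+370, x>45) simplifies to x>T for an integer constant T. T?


Formula: wp(x:=E, P) = P[E/x] (substitute E for x in postcondition)
Step 1: Postcondition: x>45
Step 2: Substitute x+370 for x: x+370>45
Step 3: Solve for x: x > 45-370 = -325

-325


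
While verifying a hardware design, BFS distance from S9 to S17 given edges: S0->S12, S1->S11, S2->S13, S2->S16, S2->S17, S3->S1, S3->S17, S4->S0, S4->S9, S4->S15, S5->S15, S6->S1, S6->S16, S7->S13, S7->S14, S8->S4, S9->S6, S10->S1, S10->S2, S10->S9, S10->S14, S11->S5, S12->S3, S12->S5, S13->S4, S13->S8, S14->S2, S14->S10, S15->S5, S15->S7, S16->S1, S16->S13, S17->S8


BFS layer-by-layer from S9:
  dist 0: {S9}
  dist 1: {S6}
  dist 2: {S1, S16}
  dist 3: {S11, S13}
  dist 4: {S4, S5, S8}
  dist 5: {S0, S15}
  dist 6: {S7, S12}
  dist 7: {S3, S14}
  dist 8: {S2, S10, S17}
  -> S17 reached at distance 8
Shortest path length = 8

8


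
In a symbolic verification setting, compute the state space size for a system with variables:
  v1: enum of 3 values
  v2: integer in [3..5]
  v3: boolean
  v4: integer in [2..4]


State space = product of domain sizes of all variables.
Domain sizes:
  v1 (enum of 3 values): 3
  v2 (integer in [3..5]): 3
  v3 (boolean): 2
  v4 (integer in [2..4]): 3
Product = 3 * 3 * 2 * 3 = 54

54


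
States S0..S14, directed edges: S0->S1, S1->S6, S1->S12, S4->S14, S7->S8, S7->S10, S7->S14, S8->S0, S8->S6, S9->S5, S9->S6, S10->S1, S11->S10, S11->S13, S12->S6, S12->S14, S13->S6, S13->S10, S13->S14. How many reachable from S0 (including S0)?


BFS from S0:
  layer 0: {S0}
  layer 1: {S1}
  layer 2: {S6, S12}
  layer 3: {S14}
Reachable set: {S0, S1, S6, S12, S14}
Count = 5

5


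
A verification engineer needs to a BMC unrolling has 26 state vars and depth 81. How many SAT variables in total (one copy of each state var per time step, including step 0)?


BMC unrolls to depth k, creating one copy of each state var for steps 0..k.
Step count = 81 + 1 = 82 (steps 0 through 81)
Vars per step = 26
Total = 26 * 82 = 2132

2132


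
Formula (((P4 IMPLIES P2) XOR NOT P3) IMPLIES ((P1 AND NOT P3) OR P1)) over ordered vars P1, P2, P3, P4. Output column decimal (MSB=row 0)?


Formula: (((P4 IMPLIES P2) XOR NOT P3) IMPLIES ((P1 AND NOT P3) OR P1)) over P1, P2, P3, P4 (16 rows)
Evaluate each row (bits = P1,P2,P3,P4, MSB first):
  row 0 [0000]: (((0 IMPLIES 0) XOR NOT 0) IMPLIES ((0 AND NOT 0) OR 0)) -> 1
  row 1 [0001]: (((1 IMPLIES 0) XOR NOT 0) IMPLIES ((0 AND NOT 0) OR 0)) -> 0
  row 2 [0010]: (((0 IMPLIES 0) XOR NOT 1) IMPLIES ((0 AND NOT 1) OR 0)) -> 0
  row 3 [0011]: (((1 IMPLIES 0) XOR NOT 1) IMPLIES ((0 AND NOT 1) OR 0)) -> 1
  row 4 [0100]: (((0 IMPLIES 1) XOR NOT 0) IMPLIES ((0 AND NOT 0) OR 0)) -> 1
  row 5 [0101]: (((1 IMPLIES 1) XOR NOT 0) IMPLIES ((0 AND NOT 0) OR 0)) -> 1
  row 6 [0110]: (((0 IMPLIES 1) XOR NOT 1) IMPLIES ((0 AND NOT 1) OR 0)) -> 0
  row 7 [0111]: (((1 IMPLIES 1) XOR NOT 1) IMPLIES ((0 AND NOT 1) OR 0)) -> 0
  row 8 [1000]: (((0 IMPLIES 0) XOR NOT 0) IMPLIES ((1 AND NOT 0) OR 1)) -> 1
  row 9 [1001]: (((1 IMPLIES 0) XOR NOT 0) IMPLIES ((1 AND NOT 0) OR 1)) -> 1
  row 10 [1010]: (((0 IMPLIES 0) XOR NOT 1) IMPLIES ((1 AND NOT 1) OR 1)) -> 1
  row 11 [1011]: (((1 IMPLIES 0) XOR NOT 1) IMPLIES ((1 AND NOT 1) OR 1)) -> 1
  row 12 [1100]: (((0 IMPLIES 1) XOR NOT 0) IMPLIES ((1 AND NOT 0) OR 1)) -> 1
  row 13 [1101]: (((1 IMPLIES 1) XOR NOT 0) IMPLIES ((1 AND NOT 0) OR 1)) -> 1
  row 14 [1110]: (((0 IMPLIES 1) XOR NOT 1) IMPLIES ((1 AND NOT 1) OR 1)) -> 1
  row 15 [1111]: (((1 IMPLIES 1) XOR NOT 1) IMPLIES ((1 AND NOT 1) OR 1)) -> 1
Full result column, 4 rows per line (P1,P2 fixed per line; P3,P4 runs 00..11 left to right):
  rows 0-3 [P1,P2=00]: 1001  = hex 9
  rows 4-7 [P1,P2=01]: 1100  = hex C
  rows 8-11 [P1,P2=10]: 1111  = hex F
  rows 12-15 [P1,P2=11]: 1111  = hex F
Output column (row 0 .. row 15) = 1001110011111111
Output column grouped in 4s = 1001 1100 1111 1111 = 0x9CFF
Convert to decimal digit by digit (value = value*16 + digit):
  9 -> 9
  9*16 + 12 (C) = 156
  156*16 + 15 (F) = 2511
  2511*16 + 15 (F) = 40191
Decimal = 40191

40191


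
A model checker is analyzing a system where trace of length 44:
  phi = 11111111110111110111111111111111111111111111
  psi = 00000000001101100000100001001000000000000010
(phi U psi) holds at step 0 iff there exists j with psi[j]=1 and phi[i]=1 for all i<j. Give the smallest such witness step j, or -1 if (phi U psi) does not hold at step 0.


(phi U psi) at 0: need smallest j with psi[j]=1 and phi[i]=1 for all i in [0,j).
Scan from step 0:
  step 0: phi=1, psi=0 -> continue
  step 1: phi=1, psi=0 -> continue
  step 2: phi=1, psi=0 -> continue
  step 3: phi=1, psi=0 -> continue
  step 10: psi=1 and phi held for [0,10) -> witness found
Witness step = 10

10


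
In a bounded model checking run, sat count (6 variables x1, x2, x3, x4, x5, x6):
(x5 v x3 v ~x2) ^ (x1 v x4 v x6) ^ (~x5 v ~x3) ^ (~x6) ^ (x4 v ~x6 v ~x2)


CNF with 5 clauses over 6 vars (64 assignments).
An assignment satisfies CNF iff every clause has >=1 true literal.
Check each row (bits = x1,x2,x3,x4,x5,x6; clause T/F shown):
  row 0 [000000]: clauses=TFTTT -> 0
  row 1 [000001]: clauses=TTTFT -> 0
  row 2 [000010]: clauses=TFTTT -> 0
  row 3 [000011]: clauses=TTTFT -> 0
  row 4 [000100]: clauses=TTTTT -> 1
  (every remaining row is evaluated the same way; all 64 results are listed next)
Full result column, 8 rows per line (x1,x2,x3 fixed per line; x4,x5,x6 runs 000..111 left to right):
  rows 0-7 [x1,x2,x3=000]: 00001010  (ones: 2)
  rows 8-15 [x1,x2,x3=001]: 00001000  (ones: 1)
  rows 16-23 [x1,x2,x3=010]: 00000010  (ones: 1)
  rows 24-31 [x1,x2,x3=011]: 00001000  (ones: 1)
  rows 32-39 [x1,x2,x3=100]: 10101010  (ones: 4)
  rows 40-47 [x1,x2,x3=101]: 10001000  (ones: 2)
  rows 48-55 [x1,x2,x3=110]: 00100010  (ones: 2)
  rows 56-63 [x1,x2,x3=111]: 10001000  (ones: 2)
Satisfying assignments = 2+1+1+1+4+2+2+2 = 15

15


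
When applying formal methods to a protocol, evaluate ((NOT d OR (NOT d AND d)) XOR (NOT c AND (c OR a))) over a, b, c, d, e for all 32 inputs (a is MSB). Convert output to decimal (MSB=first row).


Formula: ((NOT d OR (NOT d AND d)) XOR (NOT c AND (c OR a))) over a, b, c, d, e (32 rows)
Evaluate each row (bits = a,b,c,d,e, MSB first):
  row 0 [00000]: ((NOT 0 OR (NOT 0 AND 0)) XOR (NOT 0 AND (0 OR 0))) -> 1
  row 1 [00001]: ((NOT 0 OR (NOT 0 AND 0)) XOR (NOT 0 AND (0 OR 0))) -> 1
  row 2 [00010]: ((NOT 1 OR (NOT 1 AND 1)) XOR (NOT 0 AND (0 OR 0))) -> 0
  row 3 [00011]: ((NOT 1 OR (NOT 1 AND 1)) XOR (NOT 0 AND (0 OR 0))) -> 0
  row 4 [00100]: ((NOT 0 OR (NOT 0 AND 0)) XOR (NOT 1 AND (1 OR 0))) -> 1
  row 5 [00101]: ((NOT 0 OR (NOT 0 AND 0)) XOR (NOT 1 AND (1 OR 0))) -> 1
  row 6 [00110]: ((NOT 1 OR (NOT 1 AND 1)) XOR (NOT 1 AND (1 OR 0))) -> 0
  row 7 [00111]: ((NOT 1 OR (NOT 1 AND 1)) XOR (NOT 1 AND (1 OR 0))) -> 0
  row 8 [01000]: ((NOT 0 OR (NOT 0 AND 0)) XOR (NOT 0 AND (0 OR 0))) -> 1
  row 9 [01001]: ((NOT 0 OR (NOT 0 AND 0)) XOR (NOT 0 AND (0 OR 0))) -> 1
  row 10 [01010]: ((NOT 1 OR (NOT 1 AND 1)) XOR (NOT 0 AND (0 OR 0))) -> 0
  row 11 [01011]: ((NOT 1 OR (NOT 1 AND 1)) XOR (NOT 0 AND (0 OR 0))) -> 0
  row 12 [01100]: ((NOT 0 OR (NOT 0 AND 0)) XOR (NOT 1 AND (1 OR 0))) -> 1
  row 13 [01101]: ((NOT 0 OR (NOT 0 AND 0)) XOR (NOT 1 AND (1 OR 0))) -> 1
  row 14 [01110]: ((NOT 1 OR (NOT 1 AND 1)) XOR (NOT 1 AND (1 OR 0))) -> 0
  row 15 [01111]: ((NOT 1 OR (NOT 1 AND 1)) XOR (NOT 1 AND (1 OR 0))) -> 0
  row 16 [10000]: ((NOT 0 OR (NOT 0 AND 0)) XOR (NOT 0 AND (0 OR 1))) -> 0
  row 17 [10001]: ((NOT 0 OR (NOT 0 AND 0)) XOR (NOT 0 AND (0 OR 1))) -> 0
  row 18 [10010]: ((NOT 1 OR (NOT 1 AND 1)) XOR (NOT 0 AND (0 OR 1))) -> 1
  row 19 [10011]: ((NOT 1 OR (NOT 1 AND 1)) XOR (NOT 0 AND (0 OR 1))) -> 1
  row 20 [10100]: ((NOT 0 OR (NOT 0 AND 0)) XOR (NOT 1 AND (1 OR 1))) -> 1
  row 21 [10101]: ((NOT 0 OR (NOT 0 AND 0)) XOR (NOT 1 AND (1 OR 1))) -> 1
  row 22 [10110]: ((NOT 1 OR (NOT 1 AND 1)) XOR (NOT 1 AND (1 OR 1))) -> 0
  row 23 [10111]: ((NOT 1 OR (NOT 1 AND 1)) XOR (NOT 1 AND (1 OR 1))) -> 0
  row 24 [11000]: ((NOT 0 OR (NOT 0 AND 0)) XOR (NOT 0 AND (0 OR 1))) -> 0
  row 25 [11001]: ((NOT 0 OR (NOT 0 AND 0)) XOR (NOT 0 AND (0 OR 1))) -> 0
  row 26 [11010]: ((NOT 1 OR (NOT 1 AND 1)) XOR (NOT 0 AND (0 OR 1))) -> 1
  row 27 [11011]: ((NOT 1 OR (NOT 1 AND 1)) XOR (NOT 0 AND (0 OR 1))) -> 1
  row 28 [11100]: ((NOT 0 OR (NOT 0 AND 0)) XOR (NOT 1 AND (1 OR 1))) -> 1
  row 29 [11101]: ((NOT 0 OR (NOT 0 AND 0)) XOR (NOT 1 AND (1 OR 1))) -> 1
  row 30 [11110]: ((NOT 1 OR (NOT 1 AND 1)) XOR (NOT 1 AND (1 OR 1))) -> 0
  row 31 [11111]: ((NOT 1 OR (NOT 1 AND 1)) XOR (NOT 1 AND (1 OR 1))) -> 0
Full result column, 4 rows per line (a,b,c fixed per line; d,e runs 00..11 left to right):
  rows 0-3 [a,b,c=000]: 1100  = hex C
  rows 4-7 [a,b,c=001]: 1100  = hex C
  rows 8-11 [a,b,c=010]: 1100  = hex C
  rows 12-15 [a,b,c=011]: 1100  = hex C
  rows 16-19 [a,b,c=100]: 0011  = hex 3
  rows 20-23 [a,b,c=101]: 1100  = hex C
  rows 24-27 [a,b,c=110]: 0011  = hex 3
  rows 28-31 [a,b,c=111]: 1100  = hex C
Output column (row 0 .. row 31) = 11001100110011000011110000111100
Output column grouped in 4s = 1100 1100 1100 1100 0011 1100 0011 1100 = 0xCCCC3C3C
Convert to decimal digit by digit (value = value*16 + digit):
  C -> 12
  12*16 + 12 (C) = 204
  204*16 + 12 (C) = 3276
  3276*16 + 12 (C) = 52428
  52428*16 + 3 = 838851
  838851*16 + 12 (C) = 13421628
  13421628*16 + 3 = 214746051
  214746051*16 + 12 (C) = 3435936828
Decimal = 3435936828

3435936828


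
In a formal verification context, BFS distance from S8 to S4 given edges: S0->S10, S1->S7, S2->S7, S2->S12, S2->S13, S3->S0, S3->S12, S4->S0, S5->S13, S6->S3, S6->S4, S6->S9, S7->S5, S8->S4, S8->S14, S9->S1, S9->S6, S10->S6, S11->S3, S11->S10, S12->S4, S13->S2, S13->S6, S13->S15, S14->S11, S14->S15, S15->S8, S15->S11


BFS layer-by-layer from S8:
  dist 0: {S8}
  dist 1: {S4, S14}
  -> S4 reached at distance 1
Shortest path length = 1

1


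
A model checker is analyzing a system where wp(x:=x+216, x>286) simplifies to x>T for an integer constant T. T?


Formula: wp(x:=E, P) = P[E/x] (substitute E for x in postcondition)
Step 1: Postcondition: x>286
Step 2: Substitute x+216 for x: x+216>286
Step 3: Solve for x: x > 286-216 = 70

70


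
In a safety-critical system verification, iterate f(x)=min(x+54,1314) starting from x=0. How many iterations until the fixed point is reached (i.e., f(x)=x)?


Step 1: x=0, cap=1314, increment=54
Step 2: x grows by 54 each step until capped at 1314; fixed point is x=1314
Step 3: iterations = ceil(1314/54) = 25

25


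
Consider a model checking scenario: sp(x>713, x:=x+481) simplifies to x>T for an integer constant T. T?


Formula: sp(P, x:=E) = exists old_x. (x = E[old_x/x]) AND P[old_x/x] (old_x is the value of x before the assignment; eliminate old_x by solving x = E[old_x/x] for old_x)
Step 1: Precondition P: x>713, i.e. old_x > 713
Step 2: Assignment gives x = old_x + 481, so old_x = x - 481
Step 3: Substitute into P: x - 481 > 713
Step 4: Simplify: x > 713+481 = 1194

1194


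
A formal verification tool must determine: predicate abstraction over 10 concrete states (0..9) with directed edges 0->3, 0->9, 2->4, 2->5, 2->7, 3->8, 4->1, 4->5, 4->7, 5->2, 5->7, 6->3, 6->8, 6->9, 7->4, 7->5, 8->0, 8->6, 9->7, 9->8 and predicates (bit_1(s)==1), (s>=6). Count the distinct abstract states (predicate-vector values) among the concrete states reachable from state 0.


BFS from 0:
Concrete reachable: {0, 1, 2, 3, 4, 5, 6, 7, 8, 9}
Abstract via predicates (bit_1(s)==1), (s>=6):
  (0,0) <- {0, 1, 4, 5}
  (0,1) <- {8, 9}
  (1,0) <- {2, 3}
  (1,1) <- {6, 7}
Distinct abstract states = 4

4


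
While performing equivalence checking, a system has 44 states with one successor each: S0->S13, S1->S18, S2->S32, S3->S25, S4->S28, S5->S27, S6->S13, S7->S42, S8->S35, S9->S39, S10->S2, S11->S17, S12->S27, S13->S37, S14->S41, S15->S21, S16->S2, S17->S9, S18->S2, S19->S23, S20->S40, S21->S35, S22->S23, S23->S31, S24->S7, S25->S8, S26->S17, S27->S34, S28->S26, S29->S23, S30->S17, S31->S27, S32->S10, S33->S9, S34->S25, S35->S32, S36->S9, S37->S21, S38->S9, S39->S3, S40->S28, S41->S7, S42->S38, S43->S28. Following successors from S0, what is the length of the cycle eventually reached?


Trace from S0 until a state repeats:
  S0 -> S13 -> S37 -> S21 -> S35 -> S32 -> S10 -> S2 -> S32
S32 first seen at step 5, revisited at step 8.
Cycle length = 8 - 5 = 3

3


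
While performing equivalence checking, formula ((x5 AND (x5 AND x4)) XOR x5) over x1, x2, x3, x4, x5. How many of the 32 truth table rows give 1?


Formula: ((x5 AND (x5 AND x4)) XOR x5) over 5 vars (32 rows)
Evaluate each row (x1, x2, x3, x4, x5 as bits, MSB first):
  row 0 [00000]: ((0 AND (0 AND 0)) XOR 0) -> 0
  row 1 [00001]: ((1 AND (1 AND 0)) XOR 1) -> 1
  row 2 [00010]: ((0 AND (0 AND 1)) XOR 0) -> 0
  row 3 [00011]: ((1 AND (1 AND 1)) XOR 1) -> 0
  row 4 [00100]: ((0 AND (0 AND 0)) XOR 0) -> 0
  row 5 [00101]: ((1 AND (1 AND 0)) XOR 1) -> 1
  row 6 [00110]: ((0 AND (0 AND 1)) XOR 0) -> 0
  row 7 [00111]: ((1 AND (1 AND 1)) XOR 1) -> 0
  row 8 [01000]: ((0 AND (0 AND 0)) XOR 0) -> 0
  row 9 [01001]: ((1 AND (1 AND 0)) XOR 1) -> 1
  row 10 [01010]: ((0 AND (0 AND 1)) XOR 0) -> 0
  row 11 [01011]: ((1 AND (1 AND 1)) XOR 1) -> 0
  row 12 [01100]: ((0 AND (0 AND 0)) XOR 0) -> 0
  row 13 [01101]: ((1 AND (1 AND 0)) XOR 1) -> 1
  row 14 [01110]: ((0 AND (0 AND 1)) XOR 0) -> 0
  row 15 [01111]: ((1 AND (1 AND 1)) XOR 1) -> 0
  row 16 [10000]: ((0 AND (0 AND 0)) XOR 0) -> 0
  row 17 [10001]: ((1 AND (1 AND 0)) XOR 1) -> 1
  row 18 [10010]: ((0 AND (0 AND 1)) XOR 0) -> 0
  row 19 [10011]: ((1 AND (1 AND 1)) XOR 1) -> 0
  row 20 [10100]: ((0 AND (0 AND 0)) XOR 0) -> 0
  row 21 [10101]: ((1 AND (1 AND 0)) XOR 1) -> 1
  row 22 [10110]: ((0 AND (0 AND 1)) XOR 0) -> 0
  row 23 [10111]: ((1 AND (1 AND 1)) XOR 1) -> 0
  row 24 [11000]: ((0 AND (0 AND 0)) XOR 0) -> 0
  row 25 [11001]: ((1 AND (1 AND 0)) XOR 1) -> 1
  row 26 [11010]: ((0 AND (0 AND 1)) XOR 0) -> 0
  row 27 [11011]: ((1 AND (1 AND 1)) XOR 1) -> 0
  row 28 [11100]: ((0 AND (0 AND 0)) XOR 0) -> 0
  row 29 [11101]: ((1 AND (1 AND 0)) XOR 1) -> 1
  row 30 [11110]: ((0 AND (0 AND 1)) XOR 0) -> 0
  row 31 [11111]: ((1 AND (1 AND 1)) XOR 1) -> 0
Full result column, 8 rows per line (x1,x2 fixed per line; x3,x4,x5 runs 000..111 left to right):
  rows 0-7 [x1,x2=00]: 01000100  (ones: 2)
  rows 8-15 [x1,x2=01]: 01000100  (ones: 2)
  rows 16-23 [x1,x2=10]: 01000100  (ones: 2)
  rows 24-31 [x1,x2=11]: 01000100  (ones: 2)
Count of 1-rows = 2+2+2+2 = 8

8


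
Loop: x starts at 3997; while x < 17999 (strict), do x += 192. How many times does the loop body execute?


Step 1: x goes from 3997 toward 17999 by 192; the body runs while x<17999, so iterations = ceil((bound-start)/step)
Step 2: Distance=14002
Step 3: ceil(14002/192)=73

73


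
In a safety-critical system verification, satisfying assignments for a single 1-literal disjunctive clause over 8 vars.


Step 1: Total=2^8=256
Step 2: Unsat when all 1 false: 2^7=128
Step 3: Sat=256-128=128

128


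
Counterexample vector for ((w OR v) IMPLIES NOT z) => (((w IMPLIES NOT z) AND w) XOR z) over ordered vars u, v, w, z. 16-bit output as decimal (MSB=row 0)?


F1 = ((w OR v) IMPLIES NOT z)
F2 = (((w IMPLIES NOT z) AND w) XOR z)
Counterexample to F1=>F2 is where F1=1 and F2=0.
Evaluate each row (bits = u,v,w,z, MSB first):
  row 0 [0000]: F1=1 F2=0 -> F1&~F2 -> 1
  row 1 [0001]: F1=1 F2=1 -> F1&~F2 -> 0
  row 2 [0010]: F1=1 F2=1 -> F1&~F2 -> 0
  row 3 [0011]: F1=0 F2=1 -> F1&~F2 -> 0
  row 4 [0100]: F1=1 F2=0 -> F1&~F2 -> 1
  row 5 [0101]: F1=0 F2=1 -> F1&~F2 -> 0
  row 6 [0110]: F1=1 F2=1 -> F1&~F2 -> 0
  row 7 [0111]: F1=0 F2=1 -> F1&~F2 -> 0
  row 8 [1000]: F1=1 F2=0 -> F1&~F2 -> 1
  row 9 [1001]: F1=1 F2=1 -> F1&~F2 -> 0
  row 10 [1010]: F1=1 F2=1 -> F1&~F2 -> 0
  row 11 [1011]: F1=0 F2=1 -> F1&~F2 -> 0
  row 12 [1100]: F1=1 F2=0 -> F1&~F2 -> 1
  row 13 [1101]: F1=0 F2=1 -> F1&~F2 -> 0
  row 14 [1110]: F1=1 F2=1 -> F1&~F2 -> 0
  row 15 [1111]: F1=0 F2=1 -> F1&~F2 -> 0
Full result column, 4 rows per line (u,v fixed per line; w,z runs 00..11 left to right):
  rows 0-3 [u,v=00]: 1000  = hex 8
  rows 4-7 [u,v=01]: 1000  = hex 8
  rows 8-11 [u,v=10]: 1000  = hex 8
  rows 12-15 [u,v=11]: 1000  = hex 8
Counterexample vector (row 0 .. row 15) = 1000100010001000
Output column grouped in 4s = 1000 1000 1000 1000 = 0x8888
Convert to decimal digit by digit (value = value*16 + digit):
  8 -> 8
  8*16 + 8 = 136
  136*16 + 8 = 2184
  2184*16 + 8 = 34952
Decimal = 34952

34952


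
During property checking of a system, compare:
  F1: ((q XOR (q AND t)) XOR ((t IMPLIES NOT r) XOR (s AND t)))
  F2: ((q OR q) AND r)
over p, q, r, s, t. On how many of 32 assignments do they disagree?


F1 = ((q XOR (q AND t)) XOR ((t IMPLIES NOT r) XOR (s AND t)))
F2 = ((q OR q) AND r)
Evaluate both on each of 32 rows (bits = p,q,r,s,t):
  row 0 [00000]: F1=1 F2=0 (differ) -> 1
  row 1 [00001]: F1=1 F2=0 (differ) -> 1
  row 2 [00010]: F1=1 F2=0 (differ) -> 1
  row 3 [00011]: F1=0 F2=0 -> 0
  row 4 [00100]: F1=1 F2=0 (differ) -> 1
  row 5 [00101]: F1=0 F2=0 -> 0
  row 6 [00110]: F1=1 F2=0 (differ) -> 1
  row 7 [00111]: F1=1 F2=0 (differ) -> 1
  row 8 [01000]: F1=0 F2=0 -> 0
  row 9 [01001]: F1=1 F2=0 (differ) -> 1
  row 10 [01010]: F1=0 F2=0 -> 0
  row 11 [01011]: F1=0 F2=0 -> 0
  row 12 [01100]: F1=0 F2=1 (differ) -> 1
  row 13 [01101]: F1=0 F2=1 (differ) -> 1
  row 14 [01110]: F1=0 F2=1 (differ) -> 1
  row 15 [01111]: F1=1 F2=1 -> 0
  row 16 [10000]: F1=1 F2=0 (differ) -> 1
  row 17 [10001]: F1=1 F2=0 (differ) -> 1
  row 18 [10010]: F1=1 F2=0 (differ) -> 1
  row 19 [10011]: F1=0 F2=0 -> 0
  row 20 [10100]: F1=1 F2=0 (differ) -> 1
  row 21 [10101]: F1=0 F2=0 -> 0
  row 22 [10110]: F1=1 F2=0 (differ) -> 1
  row 23 [10111]: F1=1 F2=0 (differ) -> 1
  row 24 [11000]: F1=0 F2=0 -> 0
  row 25 [11001]: F1=1 F2=0 (differ) -> 1
  row 26 [11010]: F1=0 F2=0 -> 0
  row 27 [11011]: F1=0 F2=0 -> 0
  row 28 [11100]: F1=0 F2=1 (differ) -> 1
  row 29 [11101]: F1=0 F2=1 (differ) -> 1
  row 30 [11110]: F1=0 F2=1 (differ) -> 1
  row 31 [11111]: F1=1 F2=1 -> 0
Full result column, 8 rows per line (p,q fixed per line; r,s,t runs 000..111 left to right):
  rows 0-7 [p,q=00]: 11101011  (ones: 6)
  rows 8-15 [p,q=01]: 01001110  (ones: 4)
  rows 16-23 [p,q=10]: 11101011  (ones: 6)
  rows 24-31 [p,q=11]: 01001110  (ones: 4)
Disagreements = 6+4+6+4 = 20

20


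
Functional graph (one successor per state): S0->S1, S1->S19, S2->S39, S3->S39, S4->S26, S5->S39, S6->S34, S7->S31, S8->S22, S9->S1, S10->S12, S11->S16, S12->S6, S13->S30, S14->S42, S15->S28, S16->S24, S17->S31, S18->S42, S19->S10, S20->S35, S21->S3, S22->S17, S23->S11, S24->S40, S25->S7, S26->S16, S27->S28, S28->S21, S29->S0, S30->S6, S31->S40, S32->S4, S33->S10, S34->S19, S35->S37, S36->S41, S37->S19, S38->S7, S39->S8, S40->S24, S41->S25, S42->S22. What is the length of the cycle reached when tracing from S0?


Trace from S0 until a state repeats:
  S0 -> S1 -> S19 -> S10 -> S12 -> S6 -> S34 -> S19
S19 first seen at step 2, revisited at step 7.
Cycle length = 7 - 2 = 5

5


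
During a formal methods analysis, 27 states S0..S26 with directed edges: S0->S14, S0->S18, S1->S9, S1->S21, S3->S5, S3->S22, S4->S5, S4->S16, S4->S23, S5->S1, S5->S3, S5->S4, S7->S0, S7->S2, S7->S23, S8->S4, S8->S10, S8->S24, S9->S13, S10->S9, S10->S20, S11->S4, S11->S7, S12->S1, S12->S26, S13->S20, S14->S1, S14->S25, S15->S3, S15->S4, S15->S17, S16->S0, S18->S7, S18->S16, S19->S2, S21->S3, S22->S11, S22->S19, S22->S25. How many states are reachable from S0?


BFS from S0:
  layer 0: {S0}
  layer 1: {S14, S18}
  layer 2: {S1, S7, S16, S25}
  layer 3: {S2, S9, S21, S23}
  layer 4: {S3, S13}
  layer 5: {S5, S20, S22}
  layer 6: {S4, S11, S19}
Reachable set: {S0, S1, S2, S3, S4, S5, S7, S9, S11, S13, S14, S16, S18, S19, S20, S21, S22, S23, S25}
Count = 19

19


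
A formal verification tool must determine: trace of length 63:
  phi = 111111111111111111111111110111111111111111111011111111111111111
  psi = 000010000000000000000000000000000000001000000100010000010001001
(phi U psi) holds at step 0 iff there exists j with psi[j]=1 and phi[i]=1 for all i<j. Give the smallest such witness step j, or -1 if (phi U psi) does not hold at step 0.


(phi U psi) at 0: need smallest j with psi[j]=1 and phi[i]=1 for all i in [0,j).
Scan from step 0:
  step 0: phi=1, psi=0 -> continue
  step 1: phi=1, psi=0 -> continue
  step 2: phi=1, psi=0 -> continue
  step 3: phi=1, psi=0 -> continue
  step 4: psi=1 and phi held for [0,4) -> witness found
Witness step = 4

4


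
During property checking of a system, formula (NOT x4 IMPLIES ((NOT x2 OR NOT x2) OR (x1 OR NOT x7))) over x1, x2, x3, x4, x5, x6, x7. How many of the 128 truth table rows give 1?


Formula: (NOT x4 IMPLIES ((NOT x2 OR NOT x2) OR (x1 OR NOT x7))) over 7 vars (128 rows)
Evaluate each row (x1, x2, x3, x4, x5, x6, x7 as bits, MSB first):
  row 0 [0000000]: (NOT 0 IMPLIES ((NOT 0 OR NOT 0) OR (0 OR NOT 0))) -> 1
  row 1 [0000001]: (NOT 0 IMPLIES ((NOT 0 OR NOT 0) OR (0 OR NOT 1))) -> 1
  row 2 [0000010]: (NOT 0 IMPLIES ((NOT 0 OR NOT 0) OR (0 OR NOT 0))) -> 1
  row 3 [0000011]: (NOT 0 IMPLIES ((NOT 0 OR NOT 0) OR (0 OR NOT 1))) -> 1
  row 4 [0000100]: (NOT 0 IMPLIES ((NOT 0 OR NOT 0) OR (0 OR NOT 0))) -> 1
  (every remaining row is evaluated the same way; all 128 results are listed next)
Full result column, 8 rows per line (x1,x2,x3,x4 fixed per line; x5,x6,x7 runs 000..111 left to right):
  rows 0-7 [x1,x2,x3,x4=0000]: 11111111  (ones: 8)
  rows 8-15 [x1,x2,x3,x4=0001]: 11111111  (ones: 8)
  rows 16-23 [x1,x2,x3,x4=0010]: 11111111  (ones: 8)
  rows 24-31 [x1,x2,x3,x4=0011]: 11111111  (ones: 8)
  rows 32-39 [x1,x2,x3,x4=0100]: 10101010  (ones: 4)
  rows 40-47 [x1,x2,x3,x4=0101]: 11111111  (ones: 8)
  rows 48-55 [x1,x2,x3,x4=0110]: 10101010  (ones: 4)
  rows 56-63 [x1,x2,x3,x4=0111]: 11111111  (ones: 8)
  rows 64-71 [x1,x2,x3,x4=1000]: 11111111  (ones: 8)
  rows 72-79 [x1,x2,x3,x4=1001]: 11111111  (ones: 8)
  rows 80-87 [x1,x2,x3,x4=1010]: 11111111  (ones: 8)
  rows 88-95 [x1,x2,x3,x4=1011]: 11111111  (ones: 8)
  rows 96-103 [x1,x2,x3,x4=1100]: 11111111  (ones: 8)
  rows 104-111 [x1,x2,x3,x4=1101]: 11111111  (ones: 8)
  rows 112-119 [x1,x2,x3,x4=1110]: 11111111  (ones: 8)
  rows 120-127 [x1,x2,x3,x4=1111]: 11111111  (ones: 8)
Count of 1-rows = 8+8+8+8+4+8+4+8+8+8+8+8+8+8+8+8 = 120

120


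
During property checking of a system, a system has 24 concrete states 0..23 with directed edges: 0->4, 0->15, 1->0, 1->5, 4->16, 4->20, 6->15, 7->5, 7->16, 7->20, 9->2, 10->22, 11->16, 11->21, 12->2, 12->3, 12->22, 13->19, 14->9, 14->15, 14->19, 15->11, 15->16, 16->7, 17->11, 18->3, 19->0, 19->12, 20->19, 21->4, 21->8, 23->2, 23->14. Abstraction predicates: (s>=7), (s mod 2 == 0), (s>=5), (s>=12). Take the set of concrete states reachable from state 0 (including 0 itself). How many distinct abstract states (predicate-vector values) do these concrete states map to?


BFS from 0:
Concrete reachable: {0, 2, 3, 4, 5, 7, 8, 11, 12, 15, 16, 19, 20, 21, 22}
Abstract via predicates (s>=7), (s mod 2 == 0), (s>=5), (s>=12):
  (0,0,0,0) <- {3}
  (0,0,1,0) <- {5}
  (0,1,0,0) <- {0, 2, 4}
  (1,0,1,0) <- {7, 11}
  (1,0,1,1) <- {15, 19, 21}
  (1,1,1,0) <- {8}
  (1,1,1,1) <- {12, 16, 20, 22}
Distinct abstract states = 7

7


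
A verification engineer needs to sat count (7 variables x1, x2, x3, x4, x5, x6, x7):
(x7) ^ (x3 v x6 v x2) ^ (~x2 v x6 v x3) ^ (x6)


CNF with 4 clauses over 7 vars (128 assignments).
An assignment satisfies CNF iff every clause has >=1 true literal.
Check each row (bits = x1,x2,x3,x4,x5,x6,x7; clause T/F shown):
  row 0 [0000000]: clauses=FFTF -> 0
  row 1 [0000001]: clauses=TFTF -> 0
  row 2 [0000010]: clauses=FTTT -> 0
  row 3 [0000011]: clauses=TTTT -> 1
  row 4 [0000100]: clauses=FFTF -> 0
  (every remaining row is evaluated the same way; all 128 results are listed next)
Full result column, 8 rows per line (x1,x2,x3,x4 fixed per line; x5,x6,x7 runs 000..111 left to right):
  rows 0-7 [x1,x2,x3,x4=0000]: 00010001  (ones: 2)
  rows 8-15 [x1,x2,x3,x4=0001]: 00010001  (ones: 2)
  rows 16-23 [x1,x2,x3,x4=0010]: 00010001  (ones: 2)
  rows 24-31 [x1,x2,x3,x4=0011]: 00010001  (ones: 2)
  rows 32-39 [x1,x2,x3,x4=0100]: 00010001  (ones: 2)
  rows 40-47 [x1,x2,x3,x4=0101]: 00010001  (ones: 2)
  rows 48-55 [x1,x2,x3,x4=0110]: 00010001  (ones: 2)
  rows 56-63 [x1,x2,x3,x4=0111]: 00010001  (ones: 2)
  rows 64-71 [x1,x2,x3,x4=1000]: 00010001  (ones: 2)
  rows 72-79 [x1,x2,x3,x4=1001]: 00010001  (ones: 2)
  rows 80-87 [x1,x2,x3,x4=1010]: 00010001  (ones: 2)
  rows 88-95 [x1,x2,x3,x4=1011]: 00010001  (ones: 2)
  rows 96-103 [x1,x2,x3,x4=1100]: 00010001  (ones: 2)
  rows 104-111 [x1,x2,x3,x4=1101]: 00010001  (ones: 2)
  rows 112-119 [x1,x2,x3,x4=1110]: 00010001  (ones: 2)
  rows 120-127 [x1,x2,x3,x4=1111]: 00010001  (ones: 2)
Satisfying assignments = 2+2+2+2+2+2+2+2+2+2+2+2+2+2+2+2 = 32

32


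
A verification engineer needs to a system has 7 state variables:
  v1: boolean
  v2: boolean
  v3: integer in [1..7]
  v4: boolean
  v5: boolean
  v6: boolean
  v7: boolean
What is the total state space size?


State space = product of domain sizes of all variables.
Domain sizes:
  v1 (boolean): 2
  v2 (boolean): 2
  v3 (integer in [1..7]): 7
  v4 (boolean): 2
  v5 (boolean): 2
  v6 (boolean): 2
  v7 (boolean): 2
Product = 2 * 2 * 7 * 2 * 2 * 2 * 2 = 448

448


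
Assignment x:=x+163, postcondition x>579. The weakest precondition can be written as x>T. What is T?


Formula: wp(x:=E, P) = P[E/x] (substitute E for x in postcondition)
Step 1: Postcondition: x>579
Step 2: Substitute x+163 for x: x+163>579
Step 3: Solve for x: x > 579-163 = 416

416


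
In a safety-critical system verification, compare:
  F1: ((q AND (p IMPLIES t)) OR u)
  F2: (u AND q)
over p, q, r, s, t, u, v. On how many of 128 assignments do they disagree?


F1 = ((q AND (p IMPLIES t)) OR u)
F2 = (u AND q)
Evaluate both on each of 128 rows (bits = p,q,r,s,t,u,v):
  row 0 [0000000]: F1=0 F2=0 -> 0
  row 1 [0000001]: F1=0 F2=0 -> 0
  row 2 [0000010]: F1=1 F2=0 (differ) -> 1
  row 3 [0000011]: F1=1 F2=0 (differ) -> 1
  row 4 [0000100]: F1=0 F2=0 -> 0
  (every remaining row is evaluated the same way; all 128 results are listed next)
Full result column, 8 rows per line (p,q,r,s fixed per line; t,u,v runs 000..111 left to right):
  rows 0-7 [p,q,r,s=0000]: 00110011  (ones: 4)
  rows 8-15 [p,q,r,s=0001]: 00110011  (ones: 4)
  rows 16-23 [p,q,r,s=0010]: 00110011  (ones: 4)
  rows 24-31 [p,q,r,s=0011]: 00110011  (ones: 4)
  rows 32-39 [p,q,r,s=0100]: 11001100  (ones: 4)
  rows 40-47 [p,q,r,s=0101]: 11001100  (ones: 4)
  rows 48-55 [p,q,r,s=0110]: 11001100  (ones: 4)
  rows 56-63 [p,q,r,s=0111]: 11001100  (ones: 4)
  rows 64-71 [p,q,r,s=1000]: 00110011  (ones: 4)
  rows 72-79 [p,q,r,s=1001]: 00110011  (ones: 4)
  rows 80-87 [p,q,r,s=1010]: 00110011  (ones: 4)
  rows 88-95 [p,q,r,s=1011]: 00110011  (ones: 4)
  rows 96-103 [p,q,r,s=1100]: 00001100  (ones: 2)
  rows 104-111 [p,q,r,s=1101]: 00001100  (ones: 2)
  rows 112-119 [p,q,r,s=1110]: 00001100  (ones: 2)
  rows 120-127 [p,q,r,s=1111]: 00001100  (ones: 2)
Disagreements = 4+4+4+4+4+4+4+4+4+4+4+4+2+2+2+2 = 56

56


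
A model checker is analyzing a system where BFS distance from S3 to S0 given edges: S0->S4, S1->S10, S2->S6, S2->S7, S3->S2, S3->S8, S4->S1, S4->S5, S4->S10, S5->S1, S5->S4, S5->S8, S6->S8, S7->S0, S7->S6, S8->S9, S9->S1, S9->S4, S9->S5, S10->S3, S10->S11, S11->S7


BFS layer-by-layer from S3:
  dist 0: {S3}
  dist 1: {S2, S8}
  dist 2: {S6, S7, S9}
  dist 3: {S0, S1, S4, S5}
  -> S0 reached at distance 3
Shortest path length = 3

3


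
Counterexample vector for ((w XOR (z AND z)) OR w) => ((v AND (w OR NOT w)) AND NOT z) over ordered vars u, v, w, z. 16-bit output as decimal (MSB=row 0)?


F1 = ((w XOR (z AND z)) OR w)
F2 = ((v AND (w OR NOT w)) AND NOT z)
Counterexample to F1=>F2 is where F1=1 and F2=0.
Evaluate each row (bits = u,v,w,z, MSB first):
  row 0 [0000]: F1=0 F2=0 -> F1&~F2 -> 0
  row 1 [0001]: F1=1 F2=0 -> F1&~F2 -> 1
  row 2 [0010]: F1=1 F2=0 -> F1&~F2 -> 1
  row 3 [0011]: F1=1 F2=0 -> F1&~F2 -> 1
  row 4 [0100]: F1=0 F2=1 -> F1&~F2 -> 0
  row 5 [0101]: F1=1 F2=0 -> F1&~F2 -> 1
  row 6 [0110]: F1=1 F2=1 -> F1&~F2 -> 0
  row 7 [0111]: F1=1 F2=0 -> F1&~F2 -> 1
  row 8 [1000]: F1=0 F2=0 -> F1&~F2 -> 0
  row 9 [1001]: F1=1 F2=0 -> F1&~F2 -> 1
  row 10 [1010]: F1=1 F2=0 -> F1&~F2 -> 1
  row 11 [1011]: F1=1 F2=0 -> F1&~F2 -> 1
  row 12 [1100]: F1=0 F2=1 -> F1&~F2 -> 0
  row 13 [1101]: F1=1 F2=0 -> F1&~F2 -> 1
  row 14 [1110]: F1=1 F2=1 -> F1&~F2 -> 0
  row 15 [1111]: F1=1 F2=0 -> F1&~F2 -> 1
Full result column, 4 rows per line (u,v fixed per line; w,z runs 00..11 left to right):
  rows 0-3 [u,v=00]: 0111  = hex 7
  rows 4-7 [u,v=01]: 0101  = hex 5
  rows 8-11 [u,v=10]: 0111  = hex 7
  rows 12-15 [u,v=11]: 0101  = hex 5
Counterexample vector (row 0 .. row 15) = 0111010101110101
Output column grouped in 4s = 0111 0101 0111 0101 = 0x7575
Convert to decimal digit by digit (value = value*16 + digit):
  7 -> 7
  7*16 + 5 = 117
  117*16 + 7 = 1879
  1879*16 + 5 = 30069
Decimal = 30069

30069


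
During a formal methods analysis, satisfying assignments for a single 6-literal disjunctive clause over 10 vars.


Step 1: Total=2^10=1024
Step 2: Unsat when all 6 false: 2^4=16
Step 3: Sat=1024-16=1008

1008


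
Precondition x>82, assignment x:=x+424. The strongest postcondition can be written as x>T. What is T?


Formula: sp(P, x:=E) = exists old_x. (x = E[old_x/x]) AND P[old_x/x] (old_x is the value of x before the assignment; eliminate old_x by solving x = E[old_x/x] for old_x)
Step 1: Precondition P: x>82, i.e. old_x > 82
Step 2: Assignment gives x = old_x + 424, so old_x = x - 424
Step 3: Substitute into P: x - 424 > 82
Step 4: Simplify: x > 82+424 = 506

506


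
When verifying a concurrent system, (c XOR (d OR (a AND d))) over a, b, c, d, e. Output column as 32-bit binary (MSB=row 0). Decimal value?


Formula: (c XOR (d OR (a AND d))) over a, b, c, d, e (32 rows)
Evaluate each row (bits = a,b,c,d,e, MSB first):
  row 0 [00000]: (0 XOR (0 OR (0 AND 0))) -> 0
  row 1 [00001]: (0 XOR (0 OR (0 AND 0))) -> 0
  row 2 [00010]: (0 XOR (1 OR (0 AND 1))) -> 1
  row 3 [00011]: (0 XOR (1 OR (0 AND 1))) -> 1
  row 4 [00100]: (1 XOR (0 OR (0 AND 0))) -> 1
  row 5 [00101]: (1 XOR (0 OR (0 AND 0))) -> 1
  row 6 [00110]: (1 XOR (1 OR (0 AND 1))) -> 0
  row 7 [00111]: (1 XOR (1 OR (0 AND 1))) -> 0
  row 8 [01000]: (0 XOR (0 OR (0 AND 0))) -> 0
  row 9 [01001]: (0 XOR (0 OR (0 AND 0))) -> 0
  row 10 [01010]: (0 XOR (1 OR (0 AND 1))) -> 1
  row 11 [01011]: (0 XOR (1 OR (0 AND 1))) -> 1
  row 12 [01100]: (1 XOR (0 OR (0 AND 0))) -> 1
  row 13 [01101]: (1 XOR (0 OR (0 AND 0))) -> 1
  row 14 [01110]: (1 XOR (1 OR (0 AND 1))) -> 0
  row 15 [01111]: (1 XOR (1 OR (0 AND 1))) -> 0
  row 16 [10000]: (0 XOR (0 OR (1 AND 0))) -> 0
  row 17 [10001]: (0 XOR (0 OR (1 AND 0))) -> 0
  row 18 [10010]: (0 XOR (1 OR (1 AND 1))) -> 1
  row 19 [10011]: (0 XOR (1 OR (1 AND 1))) -> 1
  row 20 [10100]: (1 XOR (0 OR (1 AND 0))) -> 1
  row 21 [10101]: (1 XOR (0 OR (1 AND 0))) -> 1
  row 22 [10110]: (1 XOR (1 OR (1 AND 1))) -> 0
  row 23 [10111]: (1 XOR (1 OR (1 AND 1))) -> 0
  row 24 [11000]: (0 XOR (0 OR (1 AND 0))) -> 0
  row 25 [11001]: (0 XOR (0 OR (1 AND 0))) -> 0
  row 26 [11010]: (0 XOR (1 OR (1 AND 1))) -> 1
  row 27 [11011]: (0 XOR (1 OR (1 AND 1))) -> 1
  row 28 [11100]: (1 XOR (0 OR (1 AND 0))) -> 1
  row 29 [11101]: (1 XOR (0 OR (1 AND 0))) -> 1
  row 30 [11110]: (1 XOR (1 OR (1 AND 1))) -> 0
  row 31 [11111]: (1 XOR (1 OR (1 AND 1))) -> 0
Full result column, 4 rows per line (a,b,c fixed per line; d,e runs 00..11 left to right):
  rows 0-3 [a,b,c=000]: 0011  = hex 3
  rows 4-7 [a,b,c=001]: 1100  = hex C
  rows 8-11 [a,b,c=010]: 0011  = hex 3
  rows 12-15 [a,b,c=011]: 1100  = hex C
  rows 16-19 [a,b,c=100]: 0011  = hex 3
  rows 20-23 [a,b,c=101]: 1100  = hex C
  rows 24-27 [a,b,c=110]: 0011  = hex 3
  rows 28-31 [a,b,c=111]: 1100  = hex C
Output column (row 0 .. row 31) = 00111100001111000011110000111100
Output column grouped in 4s = 0011 1100 0011 1100 0011 1100 0011 1100 = 0x3C3C3C3C
Convert to decimal digit by digit (value = value*16 + digit):
  3 -> 3
  3*16 + 12 (C) = 60
  60*16 + 3 = 963
  963*16 + 12 (C) = 15420
  15420*16 + 3 = 246723
  246723*16 + 12 (C) = 3947580
  3947580*16 + 3 = 63161283
  63161283*16 + 12 (C) = 1010580540
Decimal = 1010580540

1010580540


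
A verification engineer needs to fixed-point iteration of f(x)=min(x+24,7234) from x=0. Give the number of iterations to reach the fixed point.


Step 1: x=0, cap=7234, increment=24
Step 2: x grows by 24 each step until capped at 7234; fixed point is x=7234
Step 3: iterations = ceil(7234/24) = 302

302


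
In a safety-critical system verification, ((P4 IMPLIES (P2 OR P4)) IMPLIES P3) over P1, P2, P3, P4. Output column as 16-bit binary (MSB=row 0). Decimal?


Formula: ((P4 IMPLIES (P2 OR P4)) IMPLIES P3) over P1, P2, P3, P4 (16 rows)
Evaluate each row (bits = P1,P2,P3,P4, MSB first):
  row 0 [0000]: ((0 IMPLIES (0 OR 0)) IMPLIES 0) -> 0
  row 1 [0001]: ((1 IMPLIES (0 OR 1)) IMPLIES 0) -> 0
  row 2 [0010]: ((0 IMPLIES (0 OR 0)) IMPLIES 1) -> 1
  row 3 [0011]: ((1 IMPLIES (0 OR 1)) IMPLIES 1) -> 1
  row 4 [0100]: ((0 IMPLIES (1 OR 0)) IMPLIES 0) -> 0
  row 5 [0101]: ((1 IMPLIES (1 OR 1)) IMPLIES 0) -> 0
  row 6 [0110]: ((0 IMPLIES (1 OR 0)) IMPLIES 1) -> 1
  row 7 [0111]: ((1 IMPLIES (1 OR 1)) IMPLIES 1) -> 1
  row 8 [1000]: ((0 IMPLIES (0 OR 0)) IMPLIES 0) -> 0
  row 9 [1001]: ((1 IMPLIES (0 OR 1)) IMPLIES 0) -> 0
  row 10 [1010]: ((0 IMPLIES (0 OR 0)) IMPLIES 1) -> 1
  row 11 [1011]: ((1 IMPLIES (0 OR 1)) IMPLIES 1) -> 1
  row 12 [1100]: ((0 IMPLIES (1 OR 0)) IMPLIES 0) -> 0
  row 13 [1101]: ((1 IMPLIES (1 OR 1)) IMPLIES 0) -> 0
  row 14 [1110]: ((0 IMPLIES (1 OR 0)) IMPLIES 1) -> 1
  row 15 [1111]: ((1 IMPLIES (1 OR 1)) IMPLIES 1) -> 1
Full result column, 4 rows per line (P1,P2 fixed per line; P3,P4 runs 00..11 left to right):
  rows 0-3 [P1,P2=00]: 0011  = hex 3
  rows 4-7 [P1,P2=01]: 0011  = hex 3
  rows 8-11 [P1,P2=10]: 0011  = hex 3
  rows 12-15 [P1,P2=11]: 0011  = hex 3
Output column (row 0 .. row 15) = 0011001100110011
Output column grouped in 4s = 0011 0011 0011 0011 = 0x3333
Convert to decimal digit by digit (value = value*16 + digit):
  3 -> 3
  3*16 + 3 = 51
  51*16 + 3 = 819
  819*16 + 3 = 13107
Decimal = 13107

13107


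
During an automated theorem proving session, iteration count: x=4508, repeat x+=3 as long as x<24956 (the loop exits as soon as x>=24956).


Step 1: x goes from 4508 toward 24956 by 3; the body runs while x<24956, so iterations = ceil((bound-start)/step)
Step 2: Distance=20448
Step 3: ceil(20448/3)=6816

6816
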